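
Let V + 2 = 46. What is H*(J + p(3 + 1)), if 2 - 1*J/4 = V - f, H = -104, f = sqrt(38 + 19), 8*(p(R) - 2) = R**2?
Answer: 17056 - 416*sqrt(57) ≈ 13915.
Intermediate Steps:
V = 44 (V = -2 + 46 = 44)
p(R) = 2 + R**2/8
f = sqrt(57) ≈ 7.5498
J = -168 + 4*sqrt(57) (J = 8 - 4*(44 - sqrt(57)) = 8 + (-176 + 4*sqrt(57)) = -168 + 4*sqrt(57) ≈ -137.80)
H*(J + p(3 + 1)) = -104*((-168 + 4*sqrt(57)) + (2 + (3 + 1)**2/8)) = -104*((-168 + 4*sqrt(57)) + (2 + (1/8)*4**2)) = -104*((-168 + 4*sqrt(57)) + (2 + (1/8)*16)) = -104*((-168 + 4*sqrt(57)) + (2 + 2)) = -104*((-168 + 4*sqrt(57)) + 4) = -104*(-164 + 4*sqrt(57)) = 17056 - 416*sqrt(57)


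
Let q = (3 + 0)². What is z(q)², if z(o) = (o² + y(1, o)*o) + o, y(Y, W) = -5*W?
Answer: 99225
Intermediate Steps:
q = 9 (q = 3² = 9)
z(o) = o - 4*o² (z(o) = (o² + (-5*o)*o) + o = (o² - 5*o²) + o = -4*o² + o = o - 4*o²)
z(q)² = (9*(1 - 4*9))² = (9*(1 - 36))² = (9*(-35))² = (-315)² = 99225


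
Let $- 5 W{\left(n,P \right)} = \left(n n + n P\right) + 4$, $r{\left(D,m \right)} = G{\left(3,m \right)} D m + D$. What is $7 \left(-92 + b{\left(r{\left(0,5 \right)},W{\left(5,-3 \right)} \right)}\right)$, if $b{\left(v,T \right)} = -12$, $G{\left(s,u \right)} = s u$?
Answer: $-728$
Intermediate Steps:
$r{\left(D,m \right)} = D + 3 D m^{2}$ ($r{\left(D,m \right)} = 3 m D m + D = 3 D m m + D = 3 D m^{2} + D = D + 3 D m^{2}$)
$W{\left(n,P \right)} = - \frac{4}{5} - \frac{n^{2}}{5} - \frac{P n}{5}$ ($W{\left(n,P \right)} = - \frac{\left(n n + n P\right) + 4}{5} = - \frac{\left(n^{2} + P n\right) + 4}{5} = - \frac{4 + n^{2} + P n}{5} = - \frac{4}{5} - \frac{n^{2}}{5} - \frac{P n}{5}$)
$7 \left(-92 + b{\left(r{\left(0,5 \right)},W{\left(5,-3 \right)} \right)}\right) = 7 \left(-92 - 12\right) = 7 \left(-104\right) = -728$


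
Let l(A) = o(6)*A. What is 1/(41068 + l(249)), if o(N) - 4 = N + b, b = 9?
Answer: 1/45799 ≈ 2.1835e-5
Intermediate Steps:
o(N) = 13 + N (o(N) = 4 + (N + 9) = 4 + (9 + N) = 13 + N)
l(A) = 19*A (l(A) = (13 + 6)*A = 19*A)
1/(41068 + l(249)) = 1/(41068 + 19*249) = 1/(41068 + 4731) = 1/45799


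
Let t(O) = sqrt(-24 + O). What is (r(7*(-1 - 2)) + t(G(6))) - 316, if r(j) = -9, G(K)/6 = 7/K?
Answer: -325 + I*sqrt(17) ≈ -325.0 + 4.1231*I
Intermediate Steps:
G(K) = 42/K (G(K) = 6*(7/K) = 42/K)
(r(7*(-1 - 2)) + t(G(6))) - 316 = (-9 + sqrt(-24 + 42/6)) - 316 = (-9 + sqrt(-24 + 42*(1/6))) - 316 = (-9 + sqrt(-24 + 7)) - 316 = (-9 + sqrt(-17)) - 316 = (-9 + I*sqrt(17)) - 316 = -325 + I*sqrt(17)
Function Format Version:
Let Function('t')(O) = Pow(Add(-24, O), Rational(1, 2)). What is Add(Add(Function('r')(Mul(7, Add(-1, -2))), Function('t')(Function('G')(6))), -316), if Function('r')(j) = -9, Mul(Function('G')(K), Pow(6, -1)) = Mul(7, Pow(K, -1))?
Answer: Add(-325, Mul(I, Pow(17, Rational(1, 2)))) ≈ Add(-325.00, Mul(4.1231, I))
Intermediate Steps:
Function('G')(K) = Mul(42, Pow(K, -1)) (Function('G')(K) = Mul(6, Mul(7, Pow(K, -1))) = Mul(42, Pow(K, -1)))
Add(Add(Function('r')(Mul(7, Add(-1, -2))), Function('t')(Function('G')(6))), -316) = Add(Add(-9, Pow(Add(-24, Mul(42, Pow(6, -1))), Rational(1, 2))), -316) = Add(Add(-9, Pow(Add(-24, Mul(42, Rational(1, 6))), Rational(1, 2))), -316) = Add(Add(-9, Pow(Add(-24, 7), Rational(1, 2))), -316) = Add(Add(-9, Pow(-17, Rational(1, 2))), -316) = Add(Add(-9, Mul(I, Pow(17, Rational(1, 2)))), -316) = Add(-325, Mul(I, Pow(17, Rational(1, 2))))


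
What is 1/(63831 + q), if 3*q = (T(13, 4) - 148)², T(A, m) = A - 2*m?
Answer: 3/211942 ≈ 1.4155e-5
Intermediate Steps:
q = 20449/3 (q = ((13 - 2*4) - 148)²/3 = ((13 - 8) - 148)²/3 = (5 - 148)²/3 = (⅓)*(-143)² = (⅓)*20449 = 20449/3 ≈ 6816.3)
1/(63831 + q) = 1/(63831 + 20449/3) = 1/(211942/3) = 3/211942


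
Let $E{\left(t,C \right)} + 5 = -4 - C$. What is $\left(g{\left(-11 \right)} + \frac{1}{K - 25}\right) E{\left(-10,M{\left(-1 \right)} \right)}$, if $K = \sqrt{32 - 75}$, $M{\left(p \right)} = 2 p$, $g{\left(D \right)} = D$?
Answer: $\frac{51611}{668} + \frac{7 i \sqrt{43}}{668} \approx 77.262 + 0.068716 i$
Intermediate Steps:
$K = i \sqrt{43}$ ($K = \sqrt{-43} = i \sqrt{43} \approx 6.5574 i$)
$E{\left(t,C \right)} = -9 - C$ ($E{\left(t,C \right)} = -5 - \left(4 + C\right) = -9 - C$)
$\left(g{\left(-11 \right)} + \frac{1}{K - 25}\right) E{\left(-10,M{\left(-1 \right)} \right)} = \left(-11 + \frac{1}{i \sqrt{43} - 25}\right) \left(-9 - 2 \left(-1\right)\right) = \left(-11 + \frac{1}{-25 + i \sqrt{43}}\right) \left(-9 - -2\right) = \left(-11 + \frac{1}{-25 + i \sqrt{43}}\right) \left(-9 + 2\right) = \left(-11 + \frac{1}{-25 + i \sqrt{43}}\right) \left(-7\right) = 77 - \frac{7}{-25 + i \sqrt{43}}$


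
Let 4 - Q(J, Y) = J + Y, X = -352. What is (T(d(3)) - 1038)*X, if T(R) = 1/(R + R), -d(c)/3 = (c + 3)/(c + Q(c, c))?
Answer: 3288472/9 ≈ 3.6539e+5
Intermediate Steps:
Q(J, Y) = 4 - J - Y (Q(J, Y) = 4 - (J + Y) = 4 + (-J - Y) = 4 - J - Y)
d(c) = -3*(3 + c)/(4 - c) (d(c) = -3*(c + 3)/(c + (4 - c - c)) = -3*(3 + c)/(c + (4 - 2*c)) = -3*(3 + c)/(4 - c))
T(R) = 1/(2*R)
(T(d(3)) - 1038)*X = (1/(2*((3*(3 + 3)/(-4 + 3)))) - 1038)*(-352) = (1/(2*((3*6/(-1)))) - 1038)*(-352) = (1/(2*((3*(-1)*6))) - 1038)*(-352) = ((1/2)/(-18) - 1038)*(-352) = ((1/2)*(-1/18) - 1038)*(-352) = (-1/36 - 1038)*(-352) = -37369/36*(-352) = 3288472/9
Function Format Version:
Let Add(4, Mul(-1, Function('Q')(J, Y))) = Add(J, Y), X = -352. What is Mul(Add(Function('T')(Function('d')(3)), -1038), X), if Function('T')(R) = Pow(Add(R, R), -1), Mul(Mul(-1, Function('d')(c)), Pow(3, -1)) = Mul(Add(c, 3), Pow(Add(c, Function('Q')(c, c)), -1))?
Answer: Rational(3288472, 9) ≈ 3.6539e+5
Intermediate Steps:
Function('Q')(J, Y) = Add(4, Mul(-1, J), Mul(-1, Y)) (Function('Q')(J, Y) = Add(4, Mul(-1, Add(J, Y))) = Add(4, Add(Mul(-1, J), Mul(-1, Y))) = Add(4, Mul(-1, J), Mul(-1, Y)))
Function('d')(c) = Mul(-3, Pow(Add(4, Mul(-1, c)), -1), Add(3, c)) (Function('d')(c) = Mul(-3, Mul(Add(c, 3), Pow(Add(c, Add(4, Mul(-1, c), Mul(-1, c))), -1))) = Mul(-3, Mul(Add(3, c), Pow(Add(c, Add(4, Mul(-2, c))), -1))) = Mul(-3, Mul(Add(3, c), Pow(Add(4, Mul(-1, c)), -1))) = Mul(-3, Mul(Pow(Add(4, Mul(-1, c)), -1), Add(3, c))) = Mul(-3, Pow(Add(4, Mul(-1, c)), -1), Add(3, c)))
Function('T')(R) = Mul(Rational(1, 2), Pow(R, -1)) (Function('T')(R) = Pow(Mul(2, R), -1) = Mul(Rational(1, 2), Pow(R, -1)))
Mul(Add(Function('T')(Function('d')(3)), -1038), X) = Mul(Add(Mul(Rational(1, 2), Pow(Mul(3, Pow(Add(-4, 3), -1), Add(3, 3)), -1)), -1038), -352) = Mul(Add(Mul(Rational(1, 2), Pow(Mul(3, Pow(-1, -1), 6), -1)), -1038), -352) = Mul(Add(Mul(Rational(1, 2), Pow(Mul(3, -1, 6), -1)), -1038), -352) = Mul(Add(Mul(Rational(1, 2), Pow(-18, -1)), -1038), -352) = Mul(Add(Mul(Rational(1, 2), Rational(-1, 18)), -1038), -352) = Mul(Add(Rational(-1, 36), -1038), -352) = Mul(Rational(-37369, 36), -352) = Rational(3288472, 9)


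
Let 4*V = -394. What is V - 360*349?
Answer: -251477/2 ≈ -1.2574e+5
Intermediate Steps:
V = -197/2 (V = (¼)*(-394) = -197/2 ≈ -98.500)
V - 360*349 = -197/2 - 360*349 = -197/2 - 125640 = -251477/2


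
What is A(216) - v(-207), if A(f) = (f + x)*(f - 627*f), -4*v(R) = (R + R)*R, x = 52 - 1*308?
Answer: 10860129/2 ≈ 5.4301e+6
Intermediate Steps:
x = -256 (x = 52 - 308 = -256)
v(R) = -R²/2 (v(R) = -(R + R)*R/4 = -2*R*R/4 = -R²/2)
A(f) = -626*f*(-256 + f) (A(f) = (f - 256)*(f - 627*f) = (-256 + f)*(-626*f) = -626*f*(-256 + f))
A(216) - v(-207) = 626*216*(256 - 1*216) - (-1)*(-207)²/2 = 626*216*(256 - 216) - (-1)*42849/2 = 626*216*40 - 1*(-42849/2) = 5408640 + 42849/2 = 10860129/2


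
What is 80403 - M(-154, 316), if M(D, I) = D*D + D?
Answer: 56841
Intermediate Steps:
M(D, I) = D + D**2 (M(D, I) = D**2 + D = D + D**2)
80403 - M(-154, 316) = 80403 - (-154)*(1 - 154) = 80403 - (-154)*(-153) = 80403 - 1*23562 = 80403 - 23562 = 56841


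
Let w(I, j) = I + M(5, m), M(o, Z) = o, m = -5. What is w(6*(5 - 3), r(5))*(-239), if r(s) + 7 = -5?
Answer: -4063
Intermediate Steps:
r(s) = -12 (r(s) = -7 - 5 = -12)
w(I, j) = 5 + I (w(I, j) = I + 5 = 5 + I)
w(6*(5 - 3), r(5))*(-239) = (5 + 6*(5 - 3))*(-239) = (5 + 6*2)*(-239) = (5 + 12)*(-239) = 17*(-239) = -4063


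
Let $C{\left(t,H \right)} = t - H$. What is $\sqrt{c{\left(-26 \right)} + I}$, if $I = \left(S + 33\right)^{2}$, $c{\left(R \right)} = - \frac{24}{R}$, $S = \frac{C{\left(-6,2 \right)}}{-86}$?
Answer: $\frac{\sqrt{342501445}}{559} \approx 33.107$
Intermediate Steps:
$S = \frac{4}{43}$ ($S = \frac{-6 - 2}{-86} = \left(-6 - 2\right) \left(- \frac{1}{86}\right) = \left(-8\right) \left(- \frac{1}{86}\right) = \frac{4}{43} \approx 0.093023$)
$I = \frac{2024929}{1849}$ ($I = \left(\frac{4}{43} + 33\right)^{2} = \left(\frac{1423}{43}\right)^{2} = \frac{2024929}{1849} \approx 1095.1$)
$\sqrt{c{\left(-26 \right)} + I} = \sqrt{- \frac{24}{-26} + \frac{2024929}{1849}} = \sqrt{\left(-24\right) \left(- \frac{1}{26}\right) + \frac{2024929}{1849}} = \sqrt{\frac{12}{13} + \frac{2024929}{1849}} = \sqrt{\frac{26346265}{24037}} = \frac{\sqrt{342501445}}{559}$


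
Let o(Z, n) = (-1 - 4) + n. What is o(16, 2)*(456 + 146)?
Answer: -1806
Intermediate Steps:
o(Z, n) = -5 + n
o(16, 2)*(456 + 146) = (-5 + 2)*(456 + 146) = -3*602 = -1806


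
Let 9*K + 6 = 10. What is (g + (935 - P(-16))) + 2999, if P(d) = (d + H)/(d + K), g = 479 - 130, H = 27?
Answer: 599719/140 ≈ 4283.7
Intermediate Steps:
K = 4/9 (K = -2/3 + (1/9)*10 = -2/3 + 10/9 = 4/9 ≈ 0.44444)
g = 349
P(d) = (27 + d)/(4/9 + d) (P(d) = (d + 27)/(d + 4/9) = (27 + d)/(4/9 + d))
(g + (935 - P(-16))) + 2999 = (349 + (935 - 9*(27 - 16)/(4 + 9*(-16)))) + 2999 = (349 + (935 - 9*11/(4 - 144))) + 2999 = (349 + (935 - 9*11/(-140))) + 2999 = (349 + (935 - 9*(-1)*11/140)) + 2999 = (349 + (935 - 1*(-99/140))) + 2999 = (349 + (935 + 99/140)) + 2999 = (349 + 130999/140) + 2999 = 179859/140 + 2999 = 599719/140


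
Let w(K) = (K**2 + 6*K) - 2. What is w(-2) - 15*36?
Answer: -550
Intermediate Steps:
w(K) = -2 + K**2 + 6*K
w(-2) - 15*36 = (-2 + (-2)**2 + 6*(-2)) - 15*36 = (-2 + 4 - 12) - 540 = -10 - 540 = -550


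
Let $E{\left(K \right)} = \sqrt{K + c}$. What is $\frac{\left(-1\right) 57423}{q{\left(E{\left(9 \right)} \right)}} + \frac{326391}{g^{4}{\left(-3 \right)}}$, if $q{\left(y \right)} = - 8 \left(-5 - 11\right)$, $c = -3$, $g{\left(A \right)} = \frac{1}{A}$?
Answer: $\frac{3383964465}{128} \approx 2.6437 \cdot 10^{7}$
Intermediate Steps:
$E{\left(K \right)} = \sqrt{-3 + K}$ ($E{\left(K \right)} = \sqrt{K - 3} = \sqrt{-3 + K}$)
$q{\left(y \right)} = 128$ ($q{\left(y \right)} = \left(-8\right) \left(-16\right) = 128$)
$\frac{\left(-1\right) 57423}{q{\left(E{\left(9 \right)} \right)}} + \frac{326391}{g^{4}{\left(-3 \right)}} = \frac{\left(-1\right) 57423}{128} + \frac{326391}{\left(\frac{1}{-3}\right)^{4}} = \left(-57423\right) \frac{1}{128} + \frac{326391}{\left(- \frac{1}{3}\right)^{4}} = - \frac{57423}{128} + 326391 \frac{1}{\frac{1}{81}} = - \frac{57423}{128} + 326391 \cdot 81 = - \frac{57423}{128} + 26437671 = \frac{3383964465}{128}$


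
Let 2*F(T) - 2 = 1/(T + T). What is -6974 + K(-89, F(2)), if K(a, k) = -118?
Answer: -7092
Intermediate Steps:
F(T) = 1 + 1/(4*T) (F(T) = 1 + 1/(2*(T + T)) = 1 + 1/(2*((2*T))) = 1 + (1/(2*T))/2 = 1 + 1/(4*T))
-6974 + K(-89, F(2)) = -6974 - 118 = -7092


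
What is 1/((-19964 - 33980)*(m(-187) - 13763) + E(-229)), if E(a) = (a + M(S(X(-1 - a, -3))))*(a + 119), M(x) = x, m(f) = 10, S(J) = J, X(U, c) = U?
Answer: 1/741891942 ≈ 1.3479e-9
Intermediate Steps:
E(a) = -119 - a (E(a) = (a + (-1 - a))*(a + 119) = -(119 + a) = -119 - a)
1/((-19964 - 33980)*(m(-187) - 13763) + E(-229)) = 1/((-19964 - 33980)*(10 - 13763) + (-119 - 1*(-229))) = 1/(-53944*(-13753) + (-119 + 229)) = 1/(741891832 + 110) = 1/741891942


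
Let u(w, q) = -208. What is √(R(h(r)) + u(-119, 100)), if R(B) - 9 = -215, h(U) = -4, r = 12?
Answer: 3*I*√46 ≈ 20.347*I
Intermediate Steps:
R(B) = -206 (R(B) = 9 - 215 = -206)
√(R(h(r)) + u(-119, 100)) = √(-206 - 208) = √(-414) = 3*I*√46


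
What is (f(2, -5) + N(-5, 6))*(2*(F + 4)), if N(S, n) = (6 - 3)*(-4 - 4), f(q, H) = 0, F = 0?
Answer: -192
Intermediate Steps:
N(S, n) = -24 (N(S, n) = 3*(-8) = -24)
(f(2, -5) + N(-5, 6))*(2*(F + 4)) = (0 - 24)*(2*(0 + 4)) = -48*4 = -24*8 = -192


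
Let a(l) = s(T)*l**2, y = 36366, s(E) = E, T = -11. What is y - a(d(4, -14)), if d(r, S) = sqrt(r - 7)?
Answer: 36333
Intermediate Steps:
d(r, S) = sqrt(-7 + r)
a(l) = -11*l**2
y - a(d(4, -14)) = 36366 - (-11)*(sqrt(-7 + 4))**2 = 36366 - (-11)*(sqrt(-3))**2 = 36366 - (-11)*(I*sqrt(3))**2 = 36366 - (-11)*(-3) = 36366 - 1*33 = 36366 - 33 = 36333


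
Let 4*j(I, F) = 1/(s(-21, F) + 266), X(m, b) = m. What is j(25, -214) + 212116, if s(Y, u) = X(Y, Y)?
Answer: 207873681/980 ≈ 2.1212e+5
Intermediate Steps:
s(Y, u) = Y
j(I, F) = 1/980 (j(I, F) = 1/(4*(-21 + 266)) = (¼)/245 = (¼)*(1/245) = 1/980)
j(25, -214) + 212116 = 1/980 + 212116 = 207873681/980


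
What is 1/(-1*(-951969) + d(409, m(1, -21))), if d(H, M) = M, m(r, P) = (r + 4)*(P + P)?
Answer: 1/951759 ≈ 1.0507e-6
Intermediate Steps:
m(r, P) = 2*P*(4 + r) (m(r, P) = (4 + r)*(2*P) = 2*P*(4 + r))
1/(-1*(-951969) + d(409, m(1, -21))) = 1/(-1*(-951969) + 2*(-21)*(4 + 1)) = 1/(951969 + 2*(-21)*5) = 1/(951969 - 210) = 1/951759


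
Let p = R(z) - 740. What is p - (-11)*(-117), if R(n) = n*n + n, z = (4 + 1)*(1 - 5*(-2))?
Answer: 1053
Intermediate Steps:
z = 55 (z = 5*(1 + 10) = 5*11 = 55)
R(n) = n + n² (R(n) = n² + n = n + n²)
p = 2340 (p = 55*(1 + 55) - 740 = 55*56 - 740 = 3080 - 740 = 2340)
p - (-11)*(-117) = 2340 - (-11)*(-117) = 2340 - 1*1287 = 2340 - 1287 = 1053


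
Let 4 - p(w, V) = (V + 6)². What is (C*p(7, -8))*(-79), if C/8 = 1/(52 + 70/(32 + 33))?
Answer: 0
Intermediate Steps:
p(w, V) = 4 - (6 + V)² (p(w, V) = 4 - (V + 6)² = 4 - (6 + V)²)
C = 52/345 (C = 8/(52 + 70/(32 + 33)) = 8/(52 + 70/65) = 8/(52 + 70*(1/65)) = 8/(52 + 14/13) = 8/(690/13) = 8*(13/690) = 52/345 ≈ 0.15072)
(C*p(7, -8))*(-79) = (52*(4 - (6 - 8)²)/345)*(-79) = (52*(4 - 1*(-2)²)/345)*(-79) = (52*(4 - 1*4)/345)*(-79) = (52*(4 - 4)/345)*(-79) = ((52/345)*0)*(-79) = 0*(-79) = 0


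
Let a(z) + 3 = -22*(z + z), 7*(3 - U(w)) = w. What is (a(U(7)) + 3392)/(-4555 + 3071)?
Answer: -3301/1484 ≈ -2.2244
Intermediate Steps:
U(w) = 3 - w/7
a(z) = -3 - 44*z (a(z) = -3 - 22*(z + z) = -3 - 44*z)
(a(U(7)) + 3392)/(-4555 + 3071) = ((-3 - 44*(3 - ⅐*7)) + 3392)/(-4555 + 3071) = ((-3 - 44*(3 - 1)) + 3392)/(-1484) = ((-3 - 44*2) + 3392)*(-1/1484) = ((-3 - 88) + 3392)*(-1/1484) = (-91 + 3392)*(-1/1484) = 3301*(-1/1484) = -3301/1484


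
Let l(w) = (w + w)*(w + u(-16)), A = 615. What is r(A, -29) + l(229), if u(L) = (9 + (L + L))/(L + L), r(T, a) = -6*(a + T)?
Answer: 1627123/16 ≈ 1.0170e+5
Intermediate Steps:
r(T, a) = -6*T - 6*a (r(T, a) = -6*(T + a) = -6*T - 6*a)
u(L) = (9 + 2*L)/(2*L) (u(L) = (9 + 2*L)/((2*L)) = (9 + 2*L)*(1/(2*L)) = (9 + 2*L)/(2*L))
l(w) = 2*w*(23/32 + w) (l(w) = (w + w)*(w + (9/2 - 16)/(-16)) = (2*w)*(w - 1/16*(-23/2)) = (2*w)*(w + 23/32) = (2*w)*(23/32 + w) = 2*w*(23/32 + w))
r(A, -29) + l(229) = (-6*615 - 6*(-29)) + (1/16)*229*(23 + 32*229) = (-3690 + 174) + (1/16)*229*(23 + 7328) = -3516 + (1/16)*229*7351 = -3516 + 1683379/16 = 1627123/16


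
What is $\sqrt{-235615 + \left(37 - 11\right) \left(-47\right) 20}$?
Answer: $3 i \sqrt{28895} \approx 509.96 i$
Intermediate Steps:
$\sqrt{-235615 + \left(37 - 11\right) \left(-47\right) 20} = \sqrt{-235615 + 26 \left(-47\right) 20} = \sqrt{-235615 - 24440} = \sqrt{-260055} = 3 i \sqrt{28895}$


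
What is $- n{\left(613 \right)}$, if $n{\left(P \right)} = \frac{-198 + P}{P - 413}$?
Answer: $- \frac{83}{40} \approx -2.075$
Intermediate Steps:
$n{\left(P \right)} = \frac{-198 + P}{-413 + P}$
$- n{\left(613 \right)} = - \frac{-198 + 613}{-413 + 613} = - \frac{415}{200} = \left(-1\right) \frac{83}{40} = - \frac{83}{40}$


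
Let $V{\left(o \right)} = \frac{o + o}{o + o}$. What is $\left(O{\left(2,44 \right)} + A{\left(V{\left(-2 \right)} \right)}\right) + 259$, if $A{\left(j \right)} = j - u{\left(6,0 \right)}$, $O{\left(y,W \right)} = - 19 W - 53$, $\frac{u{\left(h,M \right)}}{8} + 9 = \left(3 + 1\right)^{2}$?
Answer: $-685$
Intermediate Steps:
$V{\left(o \right)} = 1$ ($V{\left(o \right)} = \frac{2 o}{2 o} = 2 o \frac{1}{2 o} = 1$)
$u{\left(h,M \right)} = 56$ ($u{\left(h,M \right)} = -72 + 8 \left(3 + 1\right)^{2} = -72 + 8 \cdot 4^{2} = -72 + 8 \cdot 16 = -72 + 128 = 56$)
$O{\left(y,W \right)} = -53 - 19 W$
$A{\left(j \right)} = -56 + j$ ($A{\left(j \right)} = j - 56 = -56 + j$)
$\left(O{\left(2,44 \right)} + A{\left(V{\left(-2 \right)} \right)}\right) + 259 = \left(\left(-53 - 836\right) + \left(-56 + 1\right)\right) + 259 = \left(\left(-53 - 836\right) - 55\right) + 259 = \left(-889 - 55\right) + 259 = -944 + 259 = -685$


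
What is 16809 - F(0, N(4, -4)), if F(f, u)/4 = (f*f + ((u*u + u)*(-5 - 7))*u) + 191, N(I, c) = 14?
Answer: 157165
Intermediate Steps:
F(f, u) = 764 + 4*f**2 + 4*u*(-12*u - 12*u**2) (F(f, u) = 4*((f*f + ((u*u + u)*(-5 - 7))*u) + 191) = 4*((f**2 + ((u**2 + u)*(-12))*u) + 191) = 4*((f**2 + ((u + u**2)*(-12))*u) + 191) = 4*((f**2 + (-12*u - 12*u**2)*u) + 191) = 4*((f**2 + u*(-12*u - 12*u**2)) + 191) = 4*(191 + f**2 + u*(-12*u - 12*u**2)) = 764 + 4*f**2 + 4*u*(-12*u - 12*u**2))
16809 - F(0, N(4, -4)) = 16809 - (764 - 48*14**2 - 48*14**3 + 4*0**2) = 16809 - (764 - 48*196 - 48*2744 + 4*0) = 16809 - (764 - 9408 - 131712 + 0) = 16809 - 1*(-140356) = 16809 + 140356 = 157165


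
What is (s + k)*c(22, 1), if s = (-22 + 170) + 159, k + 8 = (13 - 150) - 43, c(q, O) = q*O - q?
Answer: 0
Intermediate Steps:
c(q, O) = -q + O*q (c(q, O) = O*q - q = -q + O*q)
k = -188 (k = -8 + ((13 - 150) - 43) = -8 + (-137 - 43) = -8 - 180 = -188)
s = 307 (s = 148 + 159 = 307)
(s + k)*c(22, 1) = (307 - 188)*(22*(-1 + 1)) = 119*(22*0) = 119*0 = 0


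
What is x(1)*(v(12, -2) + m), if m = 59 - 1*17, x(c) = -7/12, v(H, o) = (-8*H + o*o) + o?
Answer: 91/3 ≈ 30.333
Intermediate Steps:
v(H, o) = o + o² - 8*H (v(H, o) = (-8*H + o²) + o = (o² - 8*H) + o = o + o² - 8*H)
x(c) = -7/12 (x(c) = -7*1/12 = -7/12)
m = 42 (m = 59 - 17 = 42)
x(1)*(v(12, -2) + m) = -7*((-2 + (-2)² - 8*12) + 42)/12 = -7*((-2 + 4 - 96) + 42)/12 = -7*(-94 + 42)/12 = -7/12*(-52) = 91/3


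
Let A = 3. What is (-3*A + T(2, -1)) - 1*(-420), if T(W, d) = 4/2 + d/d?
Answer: 414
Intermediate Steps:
T(W, d) = 3 (T(W, d) = 4*(½) + 1 = 2 + 1 = 3)
(-3*A + T(2, -1)) - 1*(-420) = (-3*3 + 3) - 1*(-420) = (-9 + 3) + 420 = -6 + 420 = 414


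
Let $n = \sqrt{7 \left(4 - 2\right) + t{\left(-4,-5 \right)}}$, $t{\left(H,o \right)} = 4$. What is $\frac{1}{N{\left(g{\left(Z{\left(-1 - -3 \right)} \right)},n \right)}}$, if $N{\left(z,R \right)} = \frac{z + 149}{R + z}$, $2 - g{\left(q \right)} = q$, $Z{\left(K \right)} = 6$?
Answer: $- \frac{4}{145} + \frac{3 \sqrt{2}}{145} \approx 0.0016734$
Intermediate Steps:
$g{\left(q \right)} = 2 - q$
$n = 3 \sqrt{2}$ ($n = \sqrt{7 \left(4 - 2\right) + 4} = \sqrt{7 \cdot 2 + 4} = \sqrt{14 + 4} = \sqrt{18} = 3 \sqrt{2} \approx 4.2426$)
$N{\left(z,R \right)} = \frac{149 + z}{R + z}$
$\frac{1}{N{\left(g{\left(Z{\left(-1 - -3 \right)} \right)},n \right)}} = \frac{1}{\frac{1}{3 \sqrt{2} + \left(2 - 6\right)} \left(149 + \left(2 - 6\right)\right)} = \frac{1}{\frac{1}{3 \sqrt{2} - 4} \left(149 - 4\right)} = \frac{1}{\frac{1}{-4 + 3 \sqrt{2}} \cdot 145} = \frac{1}{145 \frac{1}{-4 + 3 \sqrt{2}}} = - \frac{4}{145} + \frac{3 \sqrt{2}}{145}$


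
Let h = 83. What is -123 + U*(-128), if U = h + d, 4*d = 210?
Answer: -17467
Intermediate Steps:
d = 105/2 (d = (¼)*210 = 105/2 ≈ 52.500)
U = 271/2 (U = 83 + 105/2 = 271/2 ≈ 135.50)
-123 + U*(-128) = -123 + (271/2)*(-128) = -123 - 17344 = -17467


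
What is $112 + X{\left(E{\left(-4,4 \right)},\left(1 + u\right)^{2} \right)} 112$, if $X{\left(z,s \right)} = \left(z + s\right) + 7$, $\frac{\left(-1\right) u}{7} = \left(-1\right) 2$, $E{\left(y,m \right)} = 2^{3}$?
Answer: $26992$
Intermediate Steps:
$E{\left(y,m \right)} = 8$
$u = 14$ ($u = - 7 \left(\left(-1\right) 2\right) = \left(-7\right) \left(-2\right) = 14$)
$X{\left(z,s \right)} = 7 + s + z$ ($X{\left(z,s \right)} = \left(s + z\right) + 7 = 7 + s + z$)
$112 + X{\left(E{\left(-4,4 \right)},\left(1 + u\right)^{2} \right)} 112 = 112 + \left(7 + \left(1 + 14\right)^{2} + 8\right) 112 = 112 + \left(7 + 15^{2} + 8\right) 112 = 112 + \left(7 + 225 + 8\right) 112 = 112 + 240 \cdot 112 = 112 + 26880 = 26992$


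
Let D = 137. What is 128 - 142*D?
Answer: -19326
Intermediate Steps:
128 - 142*D = 128 - 142*137 = 128 - 19454 = -19326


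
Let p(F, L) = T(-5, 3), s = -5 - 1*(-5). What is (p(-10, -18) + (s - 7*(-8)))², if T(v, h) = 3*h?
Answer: 4225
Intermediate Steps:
s = 0 (s = -5 + 5 = 0)
p(F, L) = 9 (p(F, L) = 3*3 = 9)
(p(-10, -18) + (s - 7*(-8)))² = (9 + (0 - 7*(-8)))² = (9 + (0 + 56))² = (9 + 56)² = 65² = 4225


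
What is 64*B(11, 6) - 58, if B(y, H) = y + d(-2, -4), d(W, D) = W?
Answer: 518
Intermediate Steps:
B(y, H) = -2 + y (B(y, H) = y - 2 = -2 + y)
64*B(11, 6) - 58 = 64*(-2 + 11) - 58 = 64*9 - 58 = 576 - 58 = 518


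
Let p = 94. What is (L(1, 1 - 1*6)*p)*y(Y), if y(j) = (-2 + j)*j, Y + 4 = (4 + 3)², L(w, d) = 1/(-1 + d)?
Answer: -30315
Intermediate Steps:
Y = 45 (Y = -4 + (4 + 3)² = -4 + 7² = -4 + 49 = 45)
y(j) = j*(-2 + j)
(L(1, 1 - 1*6)*p)*y(Y) = (94/(-1 + (1 - 1*6)))*(45*(-2 + 45)) = (94/(-1 + (1 - 6)))*(45*43) = (94/(-1 - 5))*1935 = (94/(-6))*1935 = -⅙*94*1935 = -47/3*1935 = -30315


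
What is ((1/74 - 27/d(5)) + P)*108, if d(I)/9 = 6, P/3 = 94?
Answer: 1124928/37 ≈ 30403.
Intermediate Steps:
P = 282 (P = 3*94 = 282)
d(I) = 54 (d(I) = 9*6 = 54)
((1/74 - 27/d(5)) + P)*108 = ((1/74 - 27/54) + 282)*108 = ((1*(1/74) - 27*1/54) + 282)*108 = ((1/74 - ½) + 282)*108 = (-18/37 + 282)*108 = (10416/37)*108 = 1124928/37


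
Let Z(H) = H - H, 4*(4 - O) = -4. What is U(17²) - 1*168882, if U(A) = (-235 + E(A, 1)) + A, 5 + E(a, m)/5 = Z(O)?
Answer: -168853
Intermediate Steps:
O = 5 (O = 4 - ¼*(-4) = 4 + 1 = 5)
Z(H) = 0
E(a, m) = -25 (E(a, m) = -25 + 5*0 = -25 + 0 = -25)
U(A) = -260 + A (U(A) = (-235 - 25) + A = -260 + A)
U(17²) - 1*168882 = (-260 + 17²) - 1*168882 = (-260 + 289) - 168882 = 29 - 168882 = -168853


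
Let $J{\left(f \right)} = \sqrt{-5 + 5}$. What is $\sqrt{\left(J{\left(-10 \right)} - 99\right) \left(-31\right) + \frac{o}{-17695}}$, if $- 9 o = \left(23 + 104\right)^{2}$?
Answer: $\frac{2 \sqrt{2162195066545}}{53085} \approx 55.399$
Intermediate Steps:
$J{\left(f \right)} = 0$ ($J{\left(f \right)} = \sqrt{0} = 0$)
$o = - \frac{16129}{9}$ ($o = - \frac{\left(23 + 104\right)^{2}}{9} = - \frac{127^{2}}{9} = \left(- \frac{1}{9}\right) 16129 = - \frac{16129}{9} \approx -1792.1$)
$\sqrt{\left(J{\left(-10 \right)} - 99\right) \left(-31\right) + \frac{o}{-17695}} = \sqrt{\left(0 - 99\right) \left(-31\right) - \frac{16129}{9 \left(-17695\right)}} = \sqrt{\left(-99\right) \left(-31\right) - - \frac{16129}{159255}} = \sqrt{3069 + \frac{16129}{159255}} = \sqrt{\frac{488769724}{159255}} = \frac{2 \sqrt{2162195066545}}{53085}$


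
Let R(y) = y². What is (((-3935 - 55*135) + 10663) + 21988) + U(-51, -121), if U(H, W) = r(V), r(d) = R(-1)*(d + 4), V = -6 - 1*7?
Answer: 21282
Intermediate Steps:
V = -13 (V = -6 - 7 = -13)
r(d) = 4 + d (r(d) = (-1)²*(d + 4) = 1*(4 + d) = 4 + d)
U(H, W) = -9 (U(H, W) = 4 - 13 = -9)
(((-3935 - 55*135) + 10663) + 21988) + U(-51, -121) = (((-3935 - 55*135) + 10663) + 21988) - 9 = (((-3935 - 7425) + 10663) + 21988) - 9 = ((-11360 + 10663) + 21988) - 9 = (-697 + 21988) - 9 = 21291 - 9 = 21282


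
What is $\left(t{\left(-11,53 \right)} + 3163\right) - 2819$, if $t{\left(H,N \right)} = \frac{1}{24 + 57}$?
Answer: $\frac{27865}{81} \approx 344.01$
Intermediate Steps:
$t{\left(H,N \right)} = \frac{1}{81}$
$\left(t{\left(-11,53 \right)} + 3163\right) - 2819 = \left(\frac{1}{81} + 3163\right) - 2819 = \frac{256204}{81} - 2819 = \frac{27865}{81}$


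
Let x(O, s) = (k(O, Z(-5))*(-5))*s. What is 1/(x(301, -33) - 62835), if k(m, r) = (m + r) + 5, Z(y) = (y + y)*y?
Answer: -1/4095 ≈ -0.00024420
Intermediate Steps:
Z(y) = 2*y² (Z(y) = (2*y)*y = 2*y²)
k(m, r) = 5 + m + r
x(O, s) = s*(-275 - 5*O) (x(O, s) = ((5 + O + 2*(-5)²)*(-5))*s = ((5 + O + 2*25)*(-5))*s = ((5 + O + 50)*(-5))*s = ((55 + O)*(-5))*s = (-275 - 5*O)*s = s*(-275 - 5*O))
1/(x(301, -33) - 62835) = 1/(-5*(-33)*(55 + 301) - 62835) = 1/(-5*(-33)*356 - 62835) = 1/(58740 - 62835) = 1/(-4095) = -1/4095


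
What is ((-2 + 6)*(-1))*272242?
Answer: -1088968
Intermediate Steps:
((-2 + 6)*(-1))*272242 = (4*(-1))*272242 = -4*272242 = -1088968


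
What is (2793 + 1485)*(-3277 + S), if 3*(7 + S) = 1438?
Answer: -11998364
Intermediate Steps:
S = 1417/3 (S = -7 + (⅓)*1438 = -7 + 1438/3 = 1417/3 ≈ 472.33)
(2793 + 1485)*(-3277 + S) = (2793 + 1485)*(-3277 + 1417/3) = 4278*(-8414/3) = -11998364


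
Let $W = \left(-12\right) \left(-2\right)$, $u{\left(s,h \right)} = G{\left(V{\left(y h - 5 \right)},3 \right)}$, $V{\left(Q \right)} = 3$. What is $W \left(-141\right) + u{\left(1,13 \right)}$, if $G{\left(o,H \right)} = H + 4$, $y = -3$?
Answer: $-3377$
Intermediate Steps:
$G{\left(o,H \right)} = 4 + H$
$u{\left(s,h \right)} = 7$ ($u{\left(s,h \right)} = 4 + 3 = 7$)
$W = 24$
$W \left(-141\right) + u{\left(1,13 \right)} = 24 \left(-141\right) + 7 = -3384 + 7 = -3377$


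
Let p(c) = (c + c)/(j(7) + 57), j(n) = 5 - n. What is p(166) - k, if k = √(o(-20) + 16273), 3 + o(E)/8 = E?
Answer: 332/55 - √16089 ≈ -120.81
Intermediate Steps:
o(E) = -24 + 8*E
p(c) = 2*c/55 (p(c) = (c + c)/((5 - 1*7) + 57) = (2*c)/((5 - 7) + 57) = (2*c)/(-2 + 57) = (2*c)/55 = (2*c)*(1/55) = 2*c/55)
k = √16089 (k = √((-24 + 8*(-20)) + 16273) = √((-24 - 160) + 16273) = √(-184 + 16273) = √16089 ≈ 126.84)
p(166) - k = (2/55)*166 - √16089 = 332/55 - √16089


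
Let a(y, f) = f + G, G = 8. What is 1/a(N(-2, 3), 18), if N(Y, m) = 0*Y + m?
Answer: 1/26 ≈ 0.038462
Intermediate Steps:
N(Y, m) = m (N(Y, m) = 0 + m = m)
a(y, f) = 8 + f (a(y, f) = f + 8 = 8 + f)
1/a(N(-2, 3), 18) = 1/(8 + 18) = 1/26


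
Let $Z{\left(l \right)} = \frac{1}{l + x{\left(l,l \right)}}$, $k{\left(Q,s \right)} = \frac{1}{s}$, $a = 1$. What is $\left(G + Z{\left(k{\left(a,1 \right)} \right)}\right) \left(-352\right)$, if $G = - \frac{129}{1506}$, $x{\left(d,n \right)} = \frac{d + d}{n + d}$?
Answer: $- \frac{36608}{251} \approx -145.85$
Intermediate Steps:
$x{\left(d,n \right)} = \frac{2 d}{d + n}$
$Z{\left(l \right)} = \frac{1}{1 + l}$ ($Z{\left(l \right)} = \frac{1}{l + \frac{2 l}{l + l}} = \frac{1}{l + \frac{2 l}{2 l}} = \frac{1}{l + 2 l \frac{1}{2 l}} = \frac{1}{l + 1} = \frac{1}{1 + l}$)
$G = - \frac{43}{502}$ ($G = \left(-129\right) \frac{1}{1506} = - \frac{43}{502} \approx -0.085657$)
$\left(G + Z{\left(k{\left(a,1 \right)} \right)}\right) \left(-352\right) = \left(- \frac{43}{502} + \frac{1}{1 + 1^{-1}}\right) \left(-352\right) = \left(- \frac{43}{502} + \frac{1}{1 + 1}\right) \left(-352\right) = \left(- \frac{43}{502} + \frac{1}{2}\right) \left(-352\right) = \frac{104}{251} \left(-352\right) = - \frac{36608}{251}$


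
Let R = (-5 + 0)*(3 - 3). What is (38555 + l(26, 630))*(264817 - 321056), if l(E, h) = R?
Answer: -2168294645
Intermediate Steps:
R = 0 (R = -5*0 = 0)
l(E, h) = 0
(38555 + l(26, 630))*(264817 - 321056) = (38555 + 0)*(264817 - 321056) = 38555*(-56239) = -2168294645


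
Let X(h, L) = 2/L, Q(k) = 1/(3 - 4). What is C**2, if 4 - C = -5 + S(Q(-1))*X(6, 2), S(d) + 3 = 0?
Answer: 144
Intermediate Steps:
Q(k) = -1 (Q(k) = 1/(-1) = -1)
S(d) = -3 (S(d) = -3 + 0 = -3)
C = 12 (C = 4 - (-5 - 6/2) = 4 - (-5 - 3*1) = 4 - (-5 - 3) = 4 - 1*(-8) = 4 + 8 = 12)
C**2 = 12**2 = 144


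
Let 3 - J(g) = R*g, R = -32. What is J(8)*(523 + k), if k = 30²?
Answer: 368557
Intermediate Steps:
k = 900
J(g) = 3 + 32*g (J(g) = 3 - (-32)*g = 3 + 32*g)
J(8)*(523 + k) = (3 + 32*8)*(523 + 900) = (3 + 256)*1423 = 259*1423 = 368557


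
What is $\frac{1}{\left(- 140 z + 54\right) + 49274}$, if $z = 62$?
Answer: $\frac{1}{40648} \approx 2.4601 \cdot 10^{-5}$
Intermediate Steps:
$\frac{1}{\left(- 140 z + 54\right) + 49274} = \frac{1}{\left(\left(-140\right) 62 + 54\right) + 49274} = \frac{1}{\left(-8680 + 54\right) + 49274} = \frac{1}{-8626 + 49274} = \frac{1}{40648}$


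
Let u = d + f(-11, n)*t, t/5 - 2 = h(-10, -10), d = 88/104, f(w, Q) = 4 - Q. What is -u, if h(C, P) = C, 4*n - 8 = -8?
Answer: 2069/13 ≈ 159.15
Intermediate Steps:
n = 0 (n = 2 + (¼)*(-8) = 2 - 2 = 0)
d = 11/13 (d = 88*(1/104) = 11/13 ≈ 0.84615)
t = -40 (t = 10 + 5*(-10) = 10 - 50 = -40)
u = -2069/13 (u = 11/13 + (4 - 1*0)*(-40) = 11/13 + (4 + 0)*(-40) = 11/13 + 4*(-40) = 11/13 - 160 = -2069/13 ≈ -159.15)
-u = -1*(-2069/13) = 2069/13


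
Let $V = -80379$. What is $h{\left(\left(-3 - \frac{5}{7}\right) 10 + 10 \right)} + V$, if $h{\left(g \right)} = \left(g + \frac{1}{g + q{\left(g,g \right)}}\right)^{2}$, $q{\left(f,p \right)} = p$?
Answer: $- \frac{563509734399}{7075600} \approx -79641.0$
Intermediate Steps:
$h{\left(g \right)} = \left(g + \frac{1}{2 g}\right)^{2}$ ($h{\left(g \right)} = \left(g + \frac{1}{g + g}\right)^{2} = \left(g + \frac{1}{2 g}\right)^{2}$)
$h{\left(\left(-3 - \frac{5}{7}\right) 10 + 10 \right)} + V = \frac{\left(1 + 2 \left(\left(-3 - \frac{5}{7}\right) 10 + 10\right)^{2}\right)^{2}}{4 \left(\left(-3 - \frac{5}{7}\right) 10 + 10\right)^{2}} - 80379 = \frac{\left(1 + 2 \left(\left(- \frac{26}{7}\right) 10 + 10\right)^{2}\right)^{2}}{4 \left(\left(- \frac{26}{7}\right) 10 + 10\right)^{2}} - 80379 = \frac{\left(1 + 2 \left(- \frac{260}{7} + 10\right)^{2}\right)^{2}}{4 \left(- \frac{260}{7} + 10\right)^{2}} - 80379 = \frac{\left(1 + 2 \left(- \frac{190}{7}\right)^{2}\right)^{2}}{4 \cdot \frac{36100}{49}} - 80379 = \frac{1}{4} \cdot \frac{49}{36100} \left(1 + 2 \cdot \frac{36100}{49}\right)^{2} - 80379 = \frac{1}{4} \cdot \frac{49}{36100} \left(1 + \frac{72200}{49}\right)^{2} - 80379 = \frac{1}{4} \cdot \frac{49}{36100} \left(\frac{72249}{49}\right)^{2} - 80379 = \frac{1}{4} \cdot \frac{49}{36100} \cdot \frac{5219918001}{2401} - 80379 = \frac{5219918001}{7075600} - 80379 = - \frac{563509734399}{7075600}$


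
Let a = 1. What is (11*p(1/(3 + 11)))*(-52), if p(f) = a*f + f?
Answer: -572/7 ≈ -81.714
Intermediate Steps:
p(f) = 2*f (p(f) = 1*f + f = f + f = 2*f)
(11*p(1/(3 + 11)))*(-52) = (11*(2/(3 + 11)))*(-52) = (11*(2/14))*(-52) = (11*(2*(1/14)))*(-52) = (11*(⅐))*(-52) = (11/7)*(-52) = -572/7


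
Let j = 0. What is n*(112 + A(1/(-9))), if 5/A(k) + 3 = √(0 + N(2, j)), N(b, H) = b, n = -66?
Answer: -50754/7 + 330*√2/7 ≈ -7183.9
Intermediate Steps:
A(k) = 5/(-3 + √2) (A(k) = 5/(-3 + √(0 + 2)) = 5/(-3 + √2))
n*(112 + A(1/(-9))) = -66*(112 + (-15/7 - 5*√2/7)) = -66*(769/7 - 5*√2/7) = -50754/7 + 330*√2/7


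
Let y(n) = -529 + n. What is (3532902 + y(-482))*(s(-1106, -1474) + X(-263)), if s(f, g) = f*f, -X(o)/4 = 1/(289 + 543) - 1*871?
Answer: 901189392592269/208 ≈ 4.3326e+12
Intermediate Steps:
X(o) = 724671/208 (X(o) = -4*(1/(289 + 543) - 1*871) = -4*(1/832 - 871) = -4*(-724671/832) = 724671/208)
s(f, g) = f**2
(3532902 + y(-482))*(s(-1106, -1474) + X(-263)) = (3532902 + (-529 - 482))*((-1106)**2 + 724671/208) = (3532902 - 1011)*(1223236 + 724671/208) = 3531891*(255157759/208) = 901189392592269/208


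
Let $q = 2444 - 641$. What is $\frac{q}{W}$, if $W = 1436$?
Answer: $\frac{1803}{1436} \approx 1.2556$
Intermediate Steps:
$q = 1803$
$\frac{q}{W} = \frac{1803}{1436}$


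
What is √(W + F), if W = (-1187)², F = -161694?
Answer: 5*√49891 ≈ 1116.8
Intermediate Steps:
W = 1408969
√(W + F) = √(1408969 - 161694) = √1247275 = 5*√49891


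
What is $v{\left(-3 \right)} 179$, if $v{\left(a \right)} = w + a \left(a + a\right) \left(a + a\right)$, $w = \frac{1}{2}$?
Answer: $- \frac{38485}{2} \approx -19243.0$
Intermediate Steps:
$w = \frac{1}{2} \approx 0.5$
$v{\left(a \right)} = \frac{1}{2} + 4 a^{3}$ ($v{\left(a \right)} = \frac{1}{2} + a \left(a + a\right) \left(a + a\right) = \frac{1}{2} + a 2 a 2 a = \frac{1}{2} + a 4 a^{2} = \frac{1}{2} + 4 a^{3}$)
$v{\left(-3 \right)} 179 = \left(\frac{1}{2} + 4 \left(-3\right)^{3}\right) 179 = \left(\frac{1}{2} + 4 \left(-27\right)\right) 179 = \left(\frac{1}{2} - 108\right) 179 = \left(- \frac{215}{2}\right) 179 = - \frac{38485}{2}$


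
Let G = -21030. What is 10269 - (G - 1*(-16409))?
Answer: 14890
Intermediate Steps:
10269 - (G - 1*(-16409)) = 10269 - (-21030 - 1*(-16409)) = 10269 - (-21030 + 16409) = 10269 - 1*(-4621) = 10269 + 4621 = 14890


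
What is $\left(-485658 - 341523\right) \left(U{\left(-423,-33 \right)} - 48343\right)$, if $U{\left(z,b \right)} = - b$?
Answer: $39961114110$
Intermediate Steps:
$\left(-485658 - 341523\right) \left(U{\left(-423,-33 \right)} - 48343\right) = \left(-485658 - 341523\right) \left(\left(-1\right) \left(-33\right) - 48343\right) = - 827181 \left(33 - 48343\right) = \left(-827181\right) \left(-48310\right) = 39961114110$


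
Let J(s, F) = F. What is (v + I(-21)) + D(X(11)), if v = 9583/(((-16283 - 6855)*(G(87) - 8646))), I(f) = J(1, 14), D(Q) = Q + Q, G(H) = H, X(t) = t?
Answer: 7129382695/198038142 ≈ 36.000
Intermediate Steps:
D(Q) = 2*Q
I(f) = 14
v = 9583/198038142 (v = 9583/(((-16283 - 6855)*(87 - 8646))) = 9583/((-23138*(-8559))) = 9583/198038142 ≈ 4.8390e-5)
(v + I(-21)) + D(X(11)) = (9583/198038142 + 14) + 2*11 = 2772543571/198038142 + 22 = 7129382695/198038142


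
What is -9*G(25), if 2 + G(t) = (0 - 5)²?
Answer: -207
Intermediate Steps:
G(t) = 23 (G(t) = -2 + (0 - 5)² = -2 + (-5)² = -2 + 25 = 23)
-9*G(25) = -9*23 = -207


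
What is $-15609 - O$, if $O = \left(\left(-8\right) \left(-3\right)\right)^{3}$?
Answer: $-29433$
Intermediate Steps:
$O = 13824$ ($O = 24^{3} = 13824$)
$-15609 - O = -15609 - 13824 = -29433$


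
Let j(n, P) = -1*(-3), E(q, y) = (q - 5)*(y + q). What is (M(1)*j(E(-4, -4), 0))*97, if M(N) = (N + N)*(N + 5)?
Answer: 3492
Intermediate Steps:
E(q, y) = (-5 + q)*(q + y)
j(n, P) = 3
M(N) = 2*N*(5 + N) (M(N) = (2*N)*(5 + N) = 2*N*(5 + N))
(M(1)*j(E(-4, -4), 0))*97 = ((2*1*(5 + 1))*3)*97 = ((2*1*6)*3)*97 = (12*3)*97 = 36*97 = 3492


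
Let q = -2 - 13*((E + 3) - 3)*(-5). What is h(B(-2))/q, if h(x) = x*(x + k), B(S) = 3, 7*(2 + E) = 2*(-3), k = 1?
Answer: -14/219 ≈ -0.063927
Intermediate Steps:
E = -20/7 (E = -2 + (2*(-3))/7 = -2 + (⅐)*(-6) = -2 - 6/7 = -20/7 ≈ -2.8571)
h(x) = x*(1 + x) (h(x) = x*(x + 1) = x*(1 + x))
q = -1314/7 (q = -2 - 13*((-20/7 + 3) - 3)*(-5) = -2 - 13*(⅐ - 3)*(-5) = -2 - (-260)*(-5)/7 = -2 - 13*100/7 = -2 - 1300/7 = -1314/7 ≈ -187.71)
h(B(-2))/q = (3*(1 + 3))/(-1314/7) = (3*4)*(-7/1314) = 12*(-7/1314) = -14/219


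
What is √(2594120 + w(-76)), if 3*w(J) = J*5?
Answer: 2*√5836485/3 ≈ 1610.6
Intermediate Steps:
w(J) = 5*J/3 (w(J) = (J*5)/3 = (5*J)/3 = 5*J/3)
√(2594120 + w(-76)) = √(2594120 + (5/3)*(-76)) = √(2594120 - 380/3) = √(7781980/3) = 2*√5836485/3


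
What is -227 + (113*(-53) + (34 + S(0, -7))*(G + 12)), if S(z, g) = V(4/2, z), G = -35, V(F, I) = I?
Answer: -6998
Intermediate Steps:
S(z, g) = z
-227 + (113*(-53) + (34 + S(0, -7))*(G + 12)) = -227 + (113*(-53) + (34 + 0)*(-35 + 12)) = -227 + (-5989 + 34*(-23)) = -227 + (-5989 - 782) = -227 - 6771 = -6998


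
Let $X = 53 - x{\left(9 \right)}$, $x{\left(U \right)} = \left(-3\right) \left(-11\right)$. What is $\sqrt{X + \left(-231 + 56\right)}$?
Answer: $i \sqrt{155} \approx 12.45 i$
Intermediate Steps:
$x{\left(U \right)} = 33$
$X = 20$ ($X = 53 - 33 = 20$)
$\sqrt{X + \left(-231 + 56\right)} = \sqrt{20 + \left(-231 + 56\right)} = \sqrt{20 - 175} = \sqrt{-155} = i \sqrt{155}$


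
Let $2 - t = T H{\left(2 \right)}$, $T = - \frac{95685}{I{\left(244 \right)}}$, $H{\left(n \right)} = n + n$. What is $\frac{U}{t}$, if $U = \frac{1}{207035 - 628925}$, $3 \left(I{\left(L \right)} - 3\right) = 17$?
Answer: $- \frac{13}{242222237040} \approx -5.367 \cdot 10^{-11}$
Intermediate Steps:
$I{\left(L \right)} = \frac{26}{3}$ ($I{\left(L \right)} = 3 + \frac{1}{3} \cdot 17 = 3 + \frac{17}{3} = \frac{26}{3}$)
$U = - \frac{1}{421890}$ ($U = \frac{1}{-421890} = - \frac{1}{421890} \approx -2.3703 \cdot 10^{-6}$)
$H{\left(n \right)} = 2 n$
$T = - \frac{287055}{26}$ ($T = - \frac{95685}{\frac{26}{3}} = \left(-95685\right) \frac{3}{26} = - \frac{287055}{26} \approx -11041.0$)
$t = \frac{574136}{13}$ ($t = 2 - - \frac{287055 \cdot 2 \cdot 2}{26} = 2 - \left(- \frac{287055}{26}\right) 4 = 2 - - \frac{574110}{13} = 2 + \frac{574110}{13} = \frac{574136}{13} \approx 44164.0$)
$\frac{U}{t} = - \frac{1}{421890 \cdot \frac{574136}{13}} = \left(- \frac{1}{421890}\right) \frac{13}{574136} = - \frac{13}{242222237040}$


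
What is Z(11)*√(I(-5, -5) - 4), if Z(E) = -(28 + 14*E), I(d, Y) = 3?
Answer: -182*I ≈ -182.0*I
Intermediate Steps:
Z(E) = -28 - 14*E (Z(E) = -14*(2 + E) = -28 - 14*E)
Z(11)*√(I(-5, -5) - 4) = (-28 - 14*11)*√(3 - 4) = (-28 - 154)*√(-1) = -182*I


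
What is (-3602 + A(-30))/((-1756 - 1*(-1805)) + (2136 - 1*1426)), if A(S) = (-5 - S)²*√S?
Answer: -3602/759 + 625*I*√30/759 ≈ -4.7457 + 4.5102*I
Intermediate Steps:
A(S) = √S*(-5 - S)²
(-3602 + A(-30))/((-1756 - 1*(-1805)) + (2136 - 1*1426)) = (-3602 + √(-30)*(5 - 30)²)/((-1756 - 1*(-1805)) + (2136 - 1*1426)) = (-3602 + (I*√30)*(-25)²)/((-1756 + 1805) + (2136 - 1426)) = (-3602 + (I*√30)*625)/(49 + 710) = (-3602 + 625*I*√30)/759 = (-3602 + 625*I*√30)*(1/759) = -3602/759 + 625*I*√30/759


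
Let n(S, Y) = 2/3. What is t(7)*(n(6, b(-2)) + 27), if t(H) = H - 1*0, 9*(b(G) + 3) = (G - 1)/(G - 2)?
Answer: 581/3 ≈ 193.67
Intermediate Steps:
b(G) = -3 + (-1 + G)/(9*(-2 + G)) (b(G) = -3 + ((G - 1)/(G - 2))/9 = -3 + ((-1 + G)/(-2 + G))/9 = -3 + (-1 + G)/(9*(-2 + G)))
t(H) = H (t(H) = H + 0 = H)
n(S, Y) = ⅔ (n(S, Y) = 2*(⅓) = ⅔)
t(7)*(n(6, b(-2)) + 27) = 7*(⅔ + 27) = 7*(83/3) = 581/3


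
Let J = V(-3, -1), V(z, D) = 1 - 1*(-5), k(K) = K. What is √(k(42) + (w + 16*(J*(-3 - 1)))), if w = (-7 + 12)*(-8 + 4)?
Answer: I*√362 ≈ 19.026*I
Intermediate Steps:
V(z, D) = 6 (V(z, D) = 1 + 5 = 6)
J = 6
w = -20 (w = 5*(-4) = -20)
√(k(42) + (w + 16*(J*(-3 - 1)))) = √(42 + (-20 + 16*(6*(-3 - 1)))) = √(42 + (-20 + 16*(6*(-4)))) = √(42 + (-20 + 16*(-24))) = √(42 + (-20 - 384)) = √(42 - 404) = √(-362) = I*√362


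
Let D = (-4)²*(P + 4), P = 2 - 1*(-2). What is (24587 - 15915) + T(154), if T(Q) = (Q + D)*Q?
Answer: 52100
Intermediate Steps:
P = 4 (P = 2 + 2 = 4)
D = 128 (D = (-4)²*(4 + 4) = 16*8 = 128)
T(Q) = Q*(128 + Q) (T(Q) = (Q + 128)*Q = (128 + Q)*Q = Q*(128 + Q))
(24587 - 15915) + T(154) = (24587 - 15915) + 154*(128 + 154) = 8672 + 154*282 = 8672 + 43428 = 52100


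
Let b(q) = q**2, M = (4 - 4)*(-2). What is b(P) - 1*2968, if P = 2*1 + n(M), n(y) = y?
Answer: -2964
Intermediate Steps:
M = 0 (M = 0*(-2) = 0)
P = 2 (P = 2*1 + 0 = 2 + 0 = 2)
b(P) - 1*2968 = 2**2 - 1*2968 = 4 - 2968 = -2964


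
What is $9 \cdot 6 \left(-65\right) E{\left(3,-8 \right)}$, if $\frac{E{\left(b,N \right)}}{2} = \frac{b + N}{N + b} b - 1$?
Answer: $-14040$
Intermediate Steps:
$E{\left(b,N \right)} = -2 + 2 b$ ($E{\left(b,N \right)} = 2 \left(\frac{b + N}{N + b} b - 1\right) = 2 \left(\frac{N + b}{N + b} b - 1\right) = 2 \left(1 b - 1\right) = 2 \left(b - 1\right) = 2 \left(-1 + b\right) = -2 + 2 b$)
$9 \cdot 6 \left(-65\right) E{\left(3,-8 \right)} = 9 \cdot 6 \left(-65\right) \left(-2 + 2 \cdot 3\right) = 54 \left(-65\right) \left(-2 + 6\right) = \left(-3510\right) 4 = -14040$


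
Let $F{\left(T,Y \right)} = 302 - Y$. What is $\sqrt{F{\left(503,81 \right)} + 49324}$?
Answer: $3 \sqrt{5505} \approx 222.59$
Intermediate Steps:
$\sqrt{F{\left(503,81 \right)} + 49324} = \sqrt{\left(302 - 81\right) + 49324} = \sqrt{221 + 49324} = \sqrt{49545} = 3 \sqrt{5505}$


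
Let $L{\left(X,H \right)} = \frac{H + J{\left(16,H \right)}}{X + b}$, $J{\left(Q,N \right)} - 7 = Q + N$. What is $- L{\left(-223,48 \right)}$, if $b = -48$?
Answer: $\frac{119}{271} \approx 0.43911$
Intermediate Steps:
$J{\left(Q,N \right)} = 7 + N + Q$ ($J{\left(Q,N \right)} = 7 + \left(Q + N\right) = 7 + \left(N + Q\right) = 7 + N + Q$)
$L{\left(X,H \right)} = \frac{23 + 2 H}{-48 + X}$ ($L{\left(X,H \right)} = \frac{H + \left(7 + H + 16\right)}{X - 48} = \frac{H + \left(23 + H\right)}{-48 + X} = \frac{23 + 2 H}{-48 + X}$)
$- L{\left(-223,48 \right)} = - \frac{23 + 2 \cdot 48}{-48 - 223} = - \frac{23 + 96}{-271} = - \frac{\left(-1\right) 119}{271} = \left(-1\right) \left(- \frac{119}{271}\right) = \frac{119}{271}$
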